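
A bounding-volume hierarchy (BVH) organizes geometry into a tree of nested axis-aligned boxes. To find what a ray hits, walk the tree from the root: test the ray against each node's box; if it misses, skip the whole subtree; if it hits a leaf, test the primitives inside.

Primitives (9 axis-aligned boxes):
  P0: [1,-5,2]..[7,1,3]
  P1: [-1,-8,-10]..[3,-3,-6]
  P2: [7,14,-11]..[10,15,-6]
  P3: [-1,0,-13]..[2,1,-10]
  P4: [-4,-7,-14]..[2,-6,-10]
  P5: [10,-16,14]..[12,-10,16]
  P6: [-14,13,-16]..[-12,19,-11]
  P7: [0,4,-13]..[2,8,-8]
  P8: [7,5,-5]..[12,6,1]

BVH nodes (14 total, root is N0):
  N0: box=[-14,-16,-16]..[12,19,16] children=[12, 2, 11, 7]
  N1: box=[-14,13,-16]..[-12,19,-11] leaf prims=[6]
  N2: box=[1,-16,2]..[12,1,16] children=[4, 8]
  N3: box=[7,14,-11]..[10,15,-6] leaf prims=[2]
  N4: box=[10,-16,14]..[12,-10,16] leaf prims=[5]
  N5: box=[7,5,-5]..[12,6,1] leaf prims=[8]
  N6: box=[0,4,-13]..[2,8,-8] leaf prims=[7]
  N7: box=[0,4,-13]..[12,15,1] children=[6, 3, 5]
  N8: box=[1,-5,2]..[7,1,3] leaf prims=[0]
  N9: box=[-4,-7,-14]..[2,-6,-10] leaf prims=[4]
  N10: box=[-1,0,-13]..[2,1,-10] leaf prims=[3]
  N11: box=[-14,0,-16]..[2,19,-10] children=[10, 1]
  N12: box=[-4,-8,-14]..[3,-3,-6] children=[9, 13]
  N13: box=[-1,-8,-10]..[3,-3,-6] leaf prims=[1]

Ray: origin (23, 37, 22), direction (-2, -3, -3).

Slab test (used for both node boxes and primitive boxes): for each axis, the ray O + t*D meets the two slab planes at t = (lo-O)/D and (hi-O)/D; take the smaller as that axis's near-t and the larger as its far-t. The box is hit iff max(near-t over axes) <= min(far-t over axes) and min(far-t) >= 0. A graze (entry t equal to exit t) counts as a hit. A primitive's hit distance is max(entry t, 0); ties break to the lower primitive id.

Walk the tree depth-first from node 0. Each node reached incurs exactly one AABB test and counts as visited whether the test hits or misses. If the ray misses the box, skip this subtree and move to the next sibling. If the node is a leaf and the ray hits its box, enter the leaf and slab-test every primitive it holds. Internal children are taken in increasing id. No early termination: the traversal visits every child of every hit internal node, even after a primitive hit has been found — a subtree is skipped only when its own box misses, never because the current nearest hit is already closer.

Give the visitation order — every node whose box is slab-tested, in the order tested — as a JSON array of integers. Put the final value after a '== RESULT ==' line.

Trace the traversal:
N0 x:[11/2,37/2] y:[6,53/3] z:[2,38/3] -> hit [6,38/3], descend [2, 7, 11, 12]
  N2 x:[11/2,11] y:[12,53/3] z:[2,20/3] -> miss, prune
  N7 x:[11/2,23/2] y:[22/3,11] z:[7,35/3] -> hit [22/3,11], descend [3, 5, 6]
    N3 x:[13/2,8] y:[22/3,23/3] z:[28/3,11] -> miss, prune
    N5 x:[11/2,8] y:[31/3,32/3] z:[7,9] -> miss, prune
    N6 x:[21/2,23/2] y:[29/3,11] z:[10,35/3] -> hit [21/2,11] leaf, test {P7@t=21/2}
  N11 x:[21/2,37/2] y:[6,37/3] z:[32/3,38/3] -> hit [32/3,37/3], descend [1, 10]
    N1 x:[35/2,37/2] y:[6,8] z:[11,38/3] -> miss, prune
    N10 x:[21/2,12] y:[12,37/3] z:[32/3,35/3] -> miss, prune
  N12 x:[10,27/2] y:[40/3,15] z:[28/3,12] -> miss, prune

Summary -> nodes [0, 2, 7, 3, 5, 6, 11, 1, 10, 12]; box-tests=10; leaf-entries=1; first=P7

== RESULT ==
[0, 2, 7, 3, 5, 6, 11, 1, 10, 12]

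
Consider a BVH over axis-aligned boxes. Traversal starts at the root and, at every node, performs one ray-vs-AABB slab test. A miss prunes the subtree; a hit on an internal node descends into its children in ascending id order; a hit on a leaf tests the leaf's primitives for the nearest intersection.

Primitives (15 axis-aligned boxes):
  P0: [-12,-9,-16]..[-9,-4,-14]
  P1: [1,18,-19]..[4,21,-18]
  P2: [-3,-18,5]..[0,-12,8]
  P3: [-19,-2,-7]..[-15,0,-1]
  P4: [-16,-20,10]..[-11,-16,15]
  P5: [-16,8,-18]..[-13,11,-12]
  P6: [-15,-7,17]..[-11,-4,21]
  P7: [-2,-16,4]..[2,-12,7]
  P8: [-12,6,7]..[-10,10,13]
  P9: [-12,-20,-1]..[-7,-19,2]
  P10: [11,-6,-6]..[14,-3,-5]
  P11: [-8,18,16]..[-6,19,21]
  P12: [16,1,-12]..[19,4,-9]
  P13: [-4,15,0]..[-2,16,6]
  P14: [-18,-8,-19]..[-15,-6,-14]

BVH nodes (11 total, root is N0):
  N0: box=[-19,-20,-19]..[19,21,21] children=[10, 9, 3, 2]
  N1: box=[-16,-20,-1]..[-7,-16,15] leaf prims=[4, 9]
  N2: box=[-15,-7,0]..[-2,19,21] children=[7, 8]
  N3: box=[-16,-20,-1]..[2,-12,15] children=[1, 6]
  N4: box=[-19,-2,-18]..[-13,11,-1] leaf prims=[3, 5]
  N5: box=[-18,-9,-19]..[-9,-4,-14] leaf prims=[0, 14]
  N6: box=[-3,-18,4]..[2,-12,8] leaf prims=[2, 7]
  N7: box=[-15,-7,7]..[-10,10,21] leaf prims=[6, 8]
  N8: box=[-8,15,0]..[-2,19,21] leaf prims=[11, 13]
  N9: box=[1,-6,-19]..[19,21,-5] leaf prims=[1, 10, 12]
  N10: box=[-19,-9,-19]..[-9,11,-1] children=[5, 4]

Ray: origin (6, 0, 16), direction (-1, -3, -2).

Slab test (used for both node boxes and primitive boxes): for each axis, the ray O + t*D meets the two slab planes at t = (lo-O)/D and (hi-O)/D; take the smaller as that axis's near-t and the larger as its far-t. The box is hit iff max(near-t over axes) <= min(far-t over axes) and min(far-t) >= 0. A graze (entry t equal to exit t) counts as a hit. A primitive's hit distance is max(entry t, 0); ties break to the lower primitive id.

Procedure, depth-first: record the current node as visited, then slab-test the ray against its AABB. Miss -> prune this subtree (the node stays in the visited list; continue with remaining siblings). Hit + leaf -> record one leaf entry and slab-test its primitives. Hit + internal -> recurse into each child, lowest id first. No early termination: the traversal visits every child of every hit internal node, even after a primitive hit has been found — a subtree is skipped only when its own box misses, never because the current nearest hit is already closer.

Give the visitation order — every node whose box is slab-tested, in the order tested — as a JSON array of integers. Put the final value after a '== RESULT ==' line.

Trace the traversal:
N0 x:[-13,25] y:[-7,20/3] z:[-5/2,35/2] -> hit [-5/2,20/3], descend [2, 3, 9, 10]
  N2 x:[8,21] y:[-19/3,7/3] z:[-5/2,8] -> miss, prune
  N3 x:[4,22] y:[4,20/3] z:[1/2,17/2] -> hit [4,20/3], descend [1, 6]
    N1 x:[13,22] y:[16/3,20/3] z:[1/2,17/2] -> miss, prune
    N6 x:[4,9] y:[4,6] z:[4,6] -> hit [4,6] leaf, test {P2(miss), P7@t=9/2}
  N9 x:[-13,5] y:[-7,2] z:[21/2,35/2] -> miss, prune
  N10 x:[15,25] y:[-11/3,3] z:[17/2,35/2] -> miss, prune

Visited [0, 2, 3, 1, 6, 9, 10]. Tests: 7 box, 1 leaf. Nearest: P7.

== RESULT ==
[0, 2, 3, 1, 6, 9, 10]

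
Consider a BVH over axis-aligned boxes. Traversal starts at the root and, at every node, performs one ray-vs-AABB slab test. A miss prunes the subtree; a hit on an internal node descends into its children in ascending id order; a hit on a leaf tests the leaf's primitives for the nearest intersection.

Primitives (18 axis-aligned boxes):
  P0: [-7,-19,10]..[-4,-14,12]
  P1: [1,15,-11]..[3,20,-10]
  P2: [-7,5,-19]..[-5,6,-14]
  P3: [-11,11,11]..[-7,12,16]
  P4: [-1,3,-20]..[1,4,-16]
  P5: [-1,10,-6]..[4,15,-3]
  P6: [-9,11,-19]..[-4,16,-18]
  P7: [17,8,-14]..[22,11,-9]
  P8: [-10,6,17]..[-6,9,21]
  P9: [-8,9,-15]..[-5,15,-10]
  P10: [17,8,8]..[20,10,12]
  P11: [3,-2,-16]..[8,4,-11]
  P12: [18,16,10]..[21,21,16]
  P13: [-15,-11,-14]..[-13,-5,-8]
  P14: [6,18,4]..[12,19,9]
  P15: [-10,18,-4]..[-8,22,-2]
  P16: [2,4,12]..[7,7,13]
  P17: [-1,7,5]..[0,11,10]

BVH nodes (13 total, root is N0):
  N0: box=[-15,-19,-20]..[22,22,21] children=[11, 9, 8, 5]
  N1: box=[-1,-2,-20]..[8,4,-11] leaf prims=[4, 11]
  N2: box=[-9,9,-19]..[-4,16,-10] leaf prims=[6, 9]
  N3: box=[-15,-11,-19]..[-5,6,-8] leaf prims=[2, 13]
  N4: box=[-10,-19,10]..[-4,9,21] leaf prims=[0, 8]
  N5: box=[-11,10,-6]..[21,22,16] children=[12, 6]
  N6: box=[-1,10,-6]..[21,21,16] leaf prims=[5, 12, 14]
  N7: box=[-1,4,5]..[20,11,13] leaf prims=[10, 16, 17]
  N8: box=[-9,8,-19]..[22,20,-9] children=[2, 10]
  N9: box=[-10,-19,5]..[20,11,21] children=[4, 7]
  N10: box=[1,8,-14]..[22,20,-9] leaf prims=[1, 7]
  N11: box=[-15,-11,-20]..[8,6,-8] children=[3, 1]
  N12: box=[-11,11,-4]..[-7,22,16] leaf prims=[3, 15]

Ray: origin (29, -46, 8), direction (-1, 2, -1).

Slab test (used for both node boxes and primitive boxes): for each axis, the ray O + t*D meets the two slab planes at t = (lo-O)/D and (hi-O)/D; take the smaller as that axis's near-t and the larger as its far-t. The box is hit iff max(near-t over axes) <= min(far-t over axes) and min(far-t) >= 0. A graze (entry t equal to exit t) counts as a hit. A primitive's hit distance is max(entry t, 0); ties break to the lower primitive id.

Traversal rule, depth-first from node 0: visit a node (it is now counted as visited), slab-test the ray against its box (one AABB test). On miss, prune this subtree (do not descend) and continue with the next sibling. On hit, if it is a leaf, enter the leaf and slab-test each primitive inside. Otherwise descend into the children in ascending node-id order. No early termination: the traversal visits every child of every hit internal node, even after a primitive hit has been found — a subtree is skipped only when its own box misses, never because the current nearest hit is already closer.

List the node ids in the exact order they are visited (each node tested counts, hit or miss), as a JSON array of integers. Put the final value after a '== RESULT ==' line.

Traverse from the root:
N0 x:[7,44] y:[27/2,34] z:[-13,28] -> hit [27/2,28], descend [5, 8, 9, 11]
  N5 x:[8,40] y:[28,34] z:[-8,14] -> miss, prune
  N8 x:[7,38] y:[27,33] z:[17,27] -> hit [27,27], descend [2, 10]
    N2 x:[33,38] y:[55/2,31] z:[18,27] -> miss, prune
    N10 x:[7,28] y:[27,33] z:[17,22] -> miss, prune
  N9 x:[9,39] y:[27/2,57/2] z:[-13,3] -> miss, prune
  N11 x:[21,44] y:[35/2,26] z:[16,28] -> hit [21,26], descend [1, 3]
    N1 x:[21,30] y:[22,25] z:[19,28] -> hit [22,25] leaf, test {P4(miss), P11@t=22}
    N3 x:[34,44] y:[35/2,26] z:[16,27] -> miss, prune

order=[0, 5, 8, 2, 10, 9, 11, 1, 3]  |boxes|=9  |leaves|=1  hit=P11

== RESULT ==
[0, 5, 8, 2, 10, 9, 11, 1, 3]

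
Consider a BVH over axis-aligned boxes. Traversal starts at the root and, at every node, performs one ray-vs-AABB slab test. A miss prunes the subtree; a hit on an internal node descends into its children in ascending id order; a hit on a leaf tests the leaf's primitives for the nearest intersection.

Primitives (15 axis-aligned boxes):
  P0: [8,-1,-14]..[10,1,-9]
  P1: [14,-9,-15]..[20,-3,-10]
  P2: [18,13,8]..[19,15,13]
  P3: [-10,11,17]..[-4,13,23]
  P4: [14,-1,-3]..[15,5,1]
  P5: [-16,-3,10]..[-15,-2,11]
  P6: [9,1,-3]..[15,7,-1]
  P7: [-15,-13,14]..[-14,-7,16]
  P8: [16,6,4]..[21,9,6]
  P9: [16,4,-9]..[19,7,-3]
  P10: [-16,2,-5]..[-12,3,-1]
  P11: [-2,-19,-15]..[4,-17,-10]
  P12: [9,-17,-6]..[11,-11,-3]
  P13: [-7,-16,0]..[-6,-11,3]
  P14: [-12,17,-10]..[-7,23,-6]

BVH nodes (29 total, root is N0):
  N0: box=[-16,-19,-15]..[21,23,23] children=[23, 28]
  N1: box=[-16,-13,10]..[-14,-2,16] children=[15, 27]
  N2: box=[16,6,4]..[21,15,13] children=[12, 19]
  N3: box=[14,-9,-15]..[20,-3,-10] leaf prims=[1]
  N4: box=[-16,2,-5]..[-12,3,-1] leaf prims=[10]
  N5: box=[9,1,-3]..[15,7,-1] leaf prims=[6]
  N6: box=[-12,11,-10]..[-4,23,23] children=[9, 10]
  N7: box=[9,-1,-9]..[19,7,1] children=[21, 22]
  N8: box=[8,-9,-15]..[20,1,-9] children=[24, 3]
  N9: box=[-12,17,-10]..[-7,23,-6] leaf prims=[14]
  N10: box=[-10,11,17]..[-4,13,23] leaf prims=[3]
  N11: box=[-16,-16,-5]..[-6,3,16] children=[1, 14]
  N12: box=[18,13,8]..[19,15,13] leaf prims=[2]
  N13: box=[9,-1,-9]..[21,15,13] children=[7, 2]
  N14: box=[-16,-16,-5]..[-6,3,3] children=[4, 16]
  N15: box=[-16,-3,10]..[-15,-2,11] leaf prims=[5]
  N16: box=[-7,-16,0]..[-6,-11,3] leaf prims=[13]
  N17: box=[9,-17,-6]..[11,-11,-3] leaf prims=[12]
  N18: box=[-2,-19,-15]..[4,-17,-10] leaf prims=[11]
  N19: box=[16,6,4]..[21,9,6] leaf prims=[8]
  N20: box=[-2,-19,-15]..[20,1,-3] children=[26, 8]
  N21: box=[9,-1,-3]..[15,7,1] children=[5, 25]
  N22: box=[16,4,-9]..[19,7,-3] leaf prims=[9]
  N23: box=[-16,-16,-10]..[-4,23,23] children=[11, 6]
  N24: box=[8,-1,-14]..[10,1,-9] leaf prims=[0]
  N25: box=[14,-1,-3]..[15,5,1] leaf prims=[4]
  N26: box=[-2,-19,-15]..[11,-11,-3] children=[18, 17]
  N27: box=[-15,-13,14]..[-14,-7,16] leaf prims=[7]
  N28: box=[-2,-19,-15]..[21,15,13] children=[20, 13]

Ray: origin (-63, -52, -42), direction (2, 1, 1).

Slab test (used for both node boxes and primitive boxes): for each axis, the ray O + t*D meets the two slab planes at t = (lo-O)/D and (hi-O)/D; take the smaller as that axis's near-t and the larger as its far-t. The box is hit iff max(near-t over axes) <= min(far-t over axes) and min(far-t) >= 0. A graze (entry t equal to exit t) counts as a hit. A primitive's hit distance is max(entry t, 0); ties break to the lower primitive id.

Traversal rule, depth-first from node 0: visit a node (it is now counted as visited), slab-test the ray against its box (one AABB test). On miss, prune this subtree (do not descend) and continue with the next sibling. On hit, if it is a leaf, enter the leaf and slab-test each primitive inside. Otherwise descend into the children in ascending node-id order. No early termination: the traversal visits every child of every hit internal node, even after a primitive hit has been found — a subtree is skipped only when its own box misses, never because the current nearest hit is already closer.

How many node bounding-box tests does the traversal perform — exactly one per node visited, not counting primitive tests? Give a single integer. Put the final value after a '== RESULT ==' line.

Traverse from the root:
N0 x:[47/2,42] y:[33,75] z:[27,65] -> hit [33,42], descend [23, 28]
  N23 x:[47/2,59/2] y:[36,75] z:[32,65] -> miss, prune
  N28 x:[61/2,42] y:[33,67] z:[27,55] -> hit [33,42], descend [13, 20]
    N13 x:[36,42] y:[51,67] z:[33,55] -> miss, prune
    N20 x:[61/2,83/2] y:[33,53] z:[27,39] -> hit [33,39], descend [8, 26]
      N8 x:[71/2,83/2] y:[43,53] z:[27,33] -> miss, prune
      N26 x:[61/2,37] y:[33,41] z:[27,39] -> hit [33,37], descend [17, 18]
        N17 x:[36,37] y:[35,41] z:[36,39] -> hit [36,37] leaf, test {P12@t=36}
        N18 x:[61/2,67/2] y:[33,35] z:[27,32] -> miss, prune

Visited [0, 23, 28, 13, 20, 8, 26, 17, 18]. Tests: 9 box, 1 leaf. Nearest: P12.

== RESULT ==
9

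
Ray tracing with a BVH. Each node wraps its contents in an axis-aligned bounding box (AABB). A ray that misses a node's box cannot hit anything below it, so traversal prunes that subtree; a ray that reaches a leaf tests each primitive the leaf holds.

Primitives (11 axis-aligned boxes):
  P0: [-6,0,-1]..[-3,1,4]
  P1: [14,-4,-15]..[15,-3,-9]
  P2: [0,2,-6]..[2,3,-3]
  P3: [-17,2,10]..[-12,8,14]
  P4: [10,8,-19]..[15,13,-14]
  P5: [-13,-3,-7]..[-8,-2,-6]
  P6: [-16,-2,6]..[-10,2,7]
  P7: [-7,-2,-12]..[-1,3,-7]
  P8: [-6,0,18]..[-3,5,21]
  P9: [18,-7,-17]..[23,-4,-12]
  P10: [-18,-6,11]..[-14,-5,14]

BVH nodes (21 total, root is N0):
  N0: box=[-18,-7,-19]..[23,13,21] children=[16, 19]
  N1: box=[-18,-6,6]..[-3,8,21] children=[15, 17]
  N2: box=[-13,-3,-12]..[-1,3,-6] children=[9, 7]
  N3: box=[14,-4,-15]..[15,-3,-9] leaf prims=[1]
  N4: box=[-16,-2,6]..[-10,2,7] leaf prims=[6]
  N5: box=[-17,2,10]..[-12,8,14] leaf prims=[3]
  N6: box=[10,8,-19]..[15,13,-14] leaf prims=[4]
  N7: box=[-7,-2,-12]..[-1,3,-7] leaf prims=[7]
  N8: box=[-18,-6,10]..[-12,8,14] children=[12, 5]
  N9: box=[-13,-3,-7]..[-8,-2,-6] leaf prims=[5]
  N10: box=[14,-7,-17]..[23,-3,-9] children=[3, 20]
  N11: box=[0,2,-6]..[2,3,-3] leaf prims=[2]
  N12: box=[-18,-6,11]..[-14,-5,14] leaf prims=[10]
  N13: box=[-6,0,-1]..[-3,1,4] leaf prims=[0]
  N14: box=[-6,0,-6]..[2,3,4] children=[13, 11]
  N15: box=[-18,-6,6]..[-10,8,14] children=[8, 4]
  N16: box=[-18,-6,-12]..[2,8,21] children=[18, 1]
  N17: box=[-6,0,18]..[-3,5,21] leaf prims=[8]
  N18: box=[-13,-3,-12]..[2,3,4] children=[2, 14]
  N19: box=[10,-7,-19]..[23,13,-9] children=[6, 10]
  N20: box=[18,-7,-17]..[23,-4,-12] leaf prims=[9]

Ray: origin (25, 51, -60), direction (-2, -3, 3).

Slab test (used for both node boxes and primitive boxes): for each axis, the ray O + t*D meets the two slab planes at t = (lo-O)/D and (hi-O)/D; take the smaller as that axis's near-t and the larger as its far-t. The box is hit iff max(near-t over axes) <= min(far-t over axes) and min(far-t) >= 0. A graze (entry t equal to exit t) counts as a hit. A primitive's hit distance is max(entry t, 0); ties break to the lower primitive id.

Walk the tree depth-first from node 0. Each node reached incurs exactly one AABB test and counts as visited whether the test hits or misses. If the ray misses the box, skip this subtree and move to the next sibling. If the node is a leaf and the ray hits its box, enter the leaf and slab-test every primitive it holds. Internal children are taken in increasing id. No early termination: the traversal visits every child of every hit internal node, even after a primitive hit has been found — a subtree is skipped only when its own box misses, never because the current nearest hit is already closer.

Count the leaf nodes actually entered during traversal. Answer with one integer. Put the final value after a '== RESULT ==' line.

Walk:
N0 x:[1,43/2] y:[38/3,58/3] z:[41/3,27] -> hit [41/3,58/3], descend [16, 19]
  N16 x:[23/2,43/2] y:[43/3,19] z:[16,27] -> hit [16,19], descend [1, 18]
    N1 x:[14,43/2] y:[43/3,19] z:[22,27] -> miss, prune
    N18 x:[23/2,19] y:[16,18] z:[16,64/3] -> hit [16,18], descend [2, 14]
      N2 x:[13,19] y:[16,18] z:[16,18] -> hit [16,18], descend [7, 9]
        N7 x:[13,16] y:[16,53/3] z:[16,53/3] -> hit [16,16] leaf, test {P7@t=16}
        N9 x:[33/2,19] y:[53/3,18] z:[53/3,18] -> hit [53/3,18] leaf, test {P5@t=53/3}
      N14 x:[23/2,31/2] y:[16,17] z:[18,64/3] -> miss, prune
  N19 x:[1,15/2] y:[38/3,58/3] z:[41/3,17] -> miss, prune

order=[0, 16, 1, 18, 2, 7, 9, 14, 19]  |boxes|=9  |leaves|=2  hit=P7

== RESULT ==
2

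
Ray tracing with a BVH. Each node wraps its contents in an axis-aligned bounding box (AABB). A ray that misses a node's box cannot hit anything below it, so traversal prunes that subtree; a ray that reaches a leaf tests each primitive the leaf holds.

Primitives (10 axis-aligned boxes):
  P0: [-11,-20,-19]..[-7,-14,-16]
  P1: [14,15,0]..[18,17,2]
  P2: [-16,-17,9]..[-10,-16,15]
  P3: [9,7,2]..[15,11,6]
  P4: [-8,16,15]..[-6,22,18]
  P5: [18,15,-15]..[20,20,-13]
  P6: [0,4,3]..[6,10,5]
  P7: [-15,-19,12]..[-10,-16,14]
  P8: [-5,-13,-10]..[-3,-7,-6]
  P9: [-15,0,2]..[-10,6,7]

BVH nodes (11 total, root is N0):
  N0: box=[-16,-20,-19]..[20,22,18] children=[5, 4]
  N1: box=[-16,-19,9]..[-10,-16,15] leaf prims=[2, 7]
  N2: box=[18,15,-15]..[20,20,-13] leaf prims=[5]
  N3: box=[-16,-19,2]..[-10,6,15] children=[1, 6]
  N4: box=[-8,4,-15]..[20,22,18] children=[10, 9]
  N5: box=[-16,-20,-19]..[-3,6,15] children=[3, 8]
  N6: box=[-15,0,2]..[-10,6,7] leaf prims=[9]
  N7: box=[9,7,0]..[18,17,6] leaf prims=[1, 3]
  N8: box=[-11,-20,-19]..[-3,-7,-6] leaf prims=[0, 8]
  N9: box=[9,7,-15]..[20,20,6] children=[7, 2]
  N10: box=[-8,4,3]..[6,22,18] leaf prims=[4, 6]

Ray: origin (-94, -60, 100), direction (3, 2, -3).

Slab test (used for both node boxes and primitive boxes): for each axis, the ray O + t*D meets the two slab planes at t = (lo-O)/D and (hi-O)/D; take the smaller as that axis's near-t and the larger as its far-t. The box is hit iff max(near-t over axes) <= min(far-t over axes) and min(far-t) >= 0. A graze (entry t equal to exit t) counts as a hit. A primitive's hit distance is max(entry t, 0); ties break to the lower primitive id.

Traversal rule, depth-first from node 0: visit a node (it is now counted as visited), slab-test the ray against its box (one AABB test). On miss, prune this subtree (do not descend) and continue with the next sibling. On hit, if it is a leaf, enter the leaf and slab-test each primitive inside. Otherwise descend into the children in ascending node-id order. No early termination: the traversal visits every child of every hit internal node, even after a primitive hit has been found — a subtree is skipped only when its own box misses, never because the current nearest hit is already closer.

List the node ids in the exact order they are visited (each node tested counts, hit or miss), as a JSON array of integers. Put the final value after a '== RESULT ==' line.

Traverse from the root:
N0 x:[26,38] y:[20,41] z:[82/3,119/3] -> hit [82/3,38], descend [4, 5]
  N4 x:[86/3,38] y:[32,41] z:[82/3,115/3] -> hit [32,38], descend [9, 10]
    N9 x:[103/3,38] y:[67/2,40] z:[94/3,115/3] -> hit [103/3,38], descend [2, 7]
      N2 x:[112/3,38] y:[75/2,40] z:[113/3,115/3] -> hit [113/3,38] leaf, test {P5@t=113/3}
      N7 x:[103/3,112/3] y:[67/2,77/2] z:[94/3,100/3] -> miss, prune
    N10 x:[86/3,100/3] y:[32,41] z:[82/3,97/3] -> hit [32,97/3] leaf, test {P4(miss), P6@t=32}
  N5 x:[26,91/3] y:[20,33] z:[85/3,119/3] -> hit [85/3,91/3], descend [3, 8]
    N3 x:[26,28] y:[41/2,33] z:[85/3,98/3] -> miss, prune
    N8 x:[83/3,91/3] y:[20,53/2] z:[106/3,119/3] -> miss, prune

9 AABB tests over nodes [0, 4, 9, 2, 7, 10, 5, 3, 8]; 2 leaves entered; closest P6.

== RESULT ==
[0, 4, 9, 2, 7, 10, 5, 3, 8]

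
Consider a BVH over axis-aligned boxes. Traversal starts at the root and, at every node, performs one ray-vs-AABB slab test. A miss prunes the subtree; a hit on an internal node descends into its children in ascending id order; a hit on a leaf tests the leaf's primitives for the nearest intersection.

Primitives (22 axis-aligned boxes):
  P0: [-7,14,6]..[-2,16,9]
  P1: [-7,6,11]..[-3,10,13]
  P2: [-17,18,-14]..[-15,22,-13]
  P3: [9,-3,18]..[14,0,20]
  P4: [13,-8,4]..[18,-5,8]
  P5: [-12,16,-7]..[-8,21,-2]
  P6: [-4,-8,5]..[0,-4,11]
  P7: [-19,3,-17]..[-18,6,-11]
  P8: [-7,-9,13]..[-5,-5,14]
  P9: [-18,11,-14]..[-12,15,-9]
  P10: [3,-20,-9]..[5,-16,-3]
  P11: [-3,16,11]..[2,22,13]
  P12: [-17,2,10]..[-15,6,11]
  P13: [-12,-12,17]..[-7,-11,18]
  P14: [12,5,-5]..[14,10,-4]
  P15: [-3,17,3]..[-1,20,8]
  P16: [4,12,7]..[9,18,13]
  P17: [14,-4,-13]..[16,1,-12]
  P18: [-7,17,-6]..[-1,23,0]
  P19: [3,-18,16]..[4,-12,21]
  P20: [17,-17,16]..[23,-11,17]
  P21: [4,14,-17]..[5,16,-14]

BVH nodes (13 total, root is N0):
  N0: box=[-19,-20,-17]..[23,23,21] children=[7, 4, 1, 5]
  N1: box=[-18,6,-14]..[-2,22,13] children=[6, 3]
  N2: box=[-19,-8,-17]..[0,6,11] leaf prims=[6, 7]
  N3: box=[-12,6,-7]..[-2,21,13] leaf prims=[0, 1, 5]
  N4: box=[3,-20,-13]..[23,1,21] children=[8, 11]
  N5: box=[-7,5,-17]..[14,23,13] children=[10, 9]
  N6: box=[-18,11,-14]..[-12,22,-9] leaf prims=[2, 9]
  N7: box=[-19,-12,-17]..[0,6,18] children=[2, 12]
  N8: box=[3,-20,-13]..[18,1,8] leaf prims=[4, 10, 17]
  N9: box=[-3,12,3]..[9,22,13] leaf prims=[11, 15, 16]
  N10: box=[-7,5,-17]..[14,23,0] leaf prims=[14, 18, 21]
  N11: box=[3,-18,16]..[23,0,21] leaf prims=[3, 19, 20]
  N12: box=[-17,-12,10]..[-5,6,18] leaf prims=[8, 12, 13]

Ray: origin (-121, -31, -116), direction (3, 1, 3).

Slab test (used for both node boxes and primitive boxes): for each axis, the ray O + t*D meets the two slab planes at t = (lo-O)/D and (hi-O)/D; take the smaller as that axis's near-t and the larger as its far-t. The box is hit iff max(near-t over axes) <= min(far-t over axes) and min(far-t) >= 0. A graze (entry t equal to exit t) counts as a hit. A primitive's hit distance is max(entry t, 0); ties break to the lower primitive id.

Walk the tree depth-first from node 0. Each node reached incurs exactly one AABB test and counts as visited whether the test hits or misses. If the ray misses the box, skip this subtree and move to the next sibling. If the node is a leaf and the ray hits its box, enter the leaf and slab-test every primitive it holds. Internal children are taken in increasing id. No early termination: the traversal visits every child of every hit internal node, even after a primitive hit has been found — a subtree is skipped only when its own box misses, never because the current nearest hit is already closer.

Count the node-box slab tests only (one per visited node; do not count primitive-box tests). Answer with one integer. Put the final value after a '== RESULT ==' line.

Trace the traversal:
N0 x:[34,48] y:[11,54] z:[33,137/3] -> hit [34,137/3], descend [1, 4, 5, 7]
  N1 x:[103/3,119/3] y:[37,53] z:[34,43] -> hit [37,119/3], descend [3, 6]
    N3 x:[109/3,119/3] y:[37,52] z:[109/3,43] -> hit [37,119/3] leaf, test {P0(miss), P1(miss), P5(miss)}
    N6 x:[103/3,109/3] y:[42,53] z:[34,107/3] -> miss, prune
  N4 x:[124/3,48] y:[11,32] z:[103/3,137/3] -> miss, prune
  N5 x:[38,45] y:[36,54] z:[33,43] -> hit [38,43], descend [9, 10]
    N9 x:[118/3,130/3] y:[43,53] z:[119/3,43] -> hit [43,43] leaf, test {P11(miss), P15(miss), P16@t=43}
    N10 x:[38,45] y:[36,54] z:[33,116/3] -> hit [38,116/3] leaf, test {P14(miss), P18(miss), P21(miss)}
  N7 x:[34,121/3] y:[19,37] z:[33,134/3] -> hit [34,37], descend [2, 12]
    N2 x:[34,121/3] y:[23,37] z:[33,127/3] -> hit [34,37] leaf, test {P6(miss), P7@t=34}
    N12 x:[104/3,116/3] y:[19,37] z:[42,134/3] -> miss, prune

Visited [0, 1, 3, 6, 4, 5, 9, 10, 7, 2, 12]. Tests: 11 box, 4 leaf. Nearest: P7.

== RESULT ==
11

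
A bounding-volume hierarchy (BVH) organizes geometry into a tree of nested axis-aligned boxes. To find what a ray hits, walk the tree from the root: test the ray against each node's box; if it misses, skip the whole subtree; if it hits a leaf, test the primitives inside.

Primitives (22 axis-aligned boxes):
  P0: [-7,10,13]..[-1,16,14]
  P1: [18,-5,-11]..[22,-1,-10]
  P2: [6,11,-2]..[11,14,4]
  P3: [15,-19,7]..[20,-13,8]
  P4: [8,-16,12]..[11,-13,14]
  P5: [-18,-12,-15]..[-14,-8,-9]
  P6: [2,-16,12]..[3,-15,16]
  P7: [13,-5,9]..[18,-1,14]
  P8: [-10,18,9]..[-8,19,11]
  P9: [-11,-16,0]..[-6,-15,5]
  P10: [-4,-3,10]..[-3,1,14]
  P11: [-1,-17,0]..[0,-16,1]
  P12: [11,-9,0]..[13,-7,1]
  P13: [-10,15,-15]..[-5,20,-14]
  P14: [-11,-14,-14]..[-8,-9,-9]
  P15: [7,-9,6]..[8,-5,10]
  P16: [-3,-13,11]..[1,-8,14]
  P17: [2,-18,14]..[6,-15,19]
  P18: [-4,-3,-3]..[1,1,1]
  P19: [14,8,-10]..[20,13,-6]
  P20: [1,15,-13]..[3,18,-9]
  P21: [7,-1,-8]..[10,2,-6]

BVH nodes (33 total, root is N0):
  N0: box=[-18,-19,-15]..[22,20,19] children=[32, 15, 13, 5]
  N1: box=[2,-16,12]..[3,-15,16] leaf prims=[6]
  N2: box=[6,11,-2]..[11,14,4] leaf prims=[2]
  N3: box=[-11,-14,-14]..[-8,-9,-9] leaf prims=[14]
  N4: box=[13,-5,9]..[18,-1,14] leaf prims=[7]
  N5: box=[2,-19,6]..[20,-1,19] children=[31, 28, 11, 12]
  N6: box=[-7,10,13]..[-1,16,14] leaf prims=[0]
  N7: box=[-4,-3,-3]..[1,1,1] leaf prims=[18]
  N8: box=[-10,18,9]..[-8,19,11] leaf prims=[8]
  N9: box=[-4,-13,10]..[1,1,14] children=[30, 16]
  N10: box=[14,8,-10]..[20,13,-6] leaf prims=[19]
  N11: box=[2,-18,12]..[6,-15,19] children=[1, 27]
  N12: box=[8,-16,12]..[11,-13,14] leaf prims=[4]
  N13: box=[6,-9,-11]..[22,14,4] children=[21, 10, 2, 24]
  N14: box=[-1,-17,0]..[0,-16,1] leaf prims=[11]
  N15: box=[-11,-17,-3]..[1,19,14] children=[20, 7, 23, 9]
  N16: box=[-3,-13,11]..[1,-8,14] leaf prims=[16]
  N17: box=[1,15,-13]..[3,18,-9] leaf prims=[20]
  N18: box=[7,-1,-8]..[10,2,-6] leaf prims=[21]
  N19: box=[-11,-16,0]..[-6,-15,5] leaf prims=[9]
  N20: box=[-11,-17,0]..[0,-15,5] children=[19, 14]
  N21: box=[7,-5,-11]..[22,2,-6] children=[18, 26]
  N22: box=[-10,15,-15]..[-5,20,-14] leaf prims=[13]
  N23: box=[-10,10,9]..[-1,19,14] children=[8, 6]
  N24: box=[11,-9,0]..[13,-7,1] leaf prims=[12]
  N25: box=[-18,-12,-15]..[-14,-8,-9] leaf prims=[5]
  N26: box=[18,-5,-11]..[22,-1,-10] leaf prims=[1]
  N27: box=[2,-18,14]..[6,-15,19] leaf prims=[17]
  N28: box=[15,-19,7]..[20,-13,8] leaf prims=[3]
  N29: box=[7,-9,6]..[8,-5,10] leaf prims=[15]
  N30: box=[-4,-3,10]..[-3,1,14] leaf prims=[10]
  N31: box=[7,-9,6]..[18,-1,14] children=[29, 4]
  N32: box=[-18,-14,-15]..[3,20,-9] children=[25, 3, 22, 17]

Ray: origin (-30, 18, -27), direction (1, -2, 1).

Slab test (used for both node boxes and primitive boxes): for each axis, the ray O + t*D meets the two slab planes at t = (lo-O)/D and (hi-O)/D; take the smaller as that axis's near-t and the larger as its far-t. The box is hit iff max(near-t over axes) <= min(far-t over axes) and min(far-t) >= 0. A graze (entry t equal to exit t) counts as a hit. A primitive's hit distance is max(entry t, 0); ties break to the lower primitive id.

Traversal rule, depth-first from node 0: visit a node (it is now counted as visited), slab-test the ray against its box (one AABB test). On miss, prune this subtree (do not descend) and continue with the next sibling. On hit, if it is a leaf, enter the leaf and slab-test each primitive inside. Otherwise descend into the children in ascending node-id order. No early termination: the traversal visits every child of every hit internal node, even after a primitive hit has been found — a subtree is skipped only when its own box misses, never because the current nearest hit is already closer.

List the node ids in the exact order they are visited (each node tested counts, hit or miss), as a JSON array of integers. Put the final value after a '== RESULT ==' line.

Trace the traversal:
N0 x:[12,52] y:[-1,37/2] z:[12,46] -> hit [12,37/2], descend [5, 13, 15, 32]
  N5 x:[32,50] y:[19/2,37/2] z:[33,46] -> miss, prune
  N13 x:[36,52] y:[2,27/2] z:[16,31] -> miss, prune
  N15 x:[19,31] y:[-1/2,35/2] z:[24,41] -> miss, prune
  N32 x:[12,33] y:[-1,16] z:[12,18] -> hit [12,16], descend [3, 17, 22, 25]
    N3 x:[19,22] y:[27/2,16] z:[13,18] -> miss, prune
    N17 x:[31,33] y:[0,3/2] z:[14,18] -> miss, prune
    N22 x:[20,25] y:[-1,3/2] z:[12,13] -> miss, prune
    N25 x:[12,16] y:[13,15] z:[12,18] -> hit [13,15] leaf, test {P5@t=13}

Visited [0, 5, 13, 15, 32, 3, 17, 22, 25]. Tests: 9 box, 1 leaf. Nearest: P5.

== RESULT ==
[0, 5, 13, 15, 32, 3, 17, 22, 25]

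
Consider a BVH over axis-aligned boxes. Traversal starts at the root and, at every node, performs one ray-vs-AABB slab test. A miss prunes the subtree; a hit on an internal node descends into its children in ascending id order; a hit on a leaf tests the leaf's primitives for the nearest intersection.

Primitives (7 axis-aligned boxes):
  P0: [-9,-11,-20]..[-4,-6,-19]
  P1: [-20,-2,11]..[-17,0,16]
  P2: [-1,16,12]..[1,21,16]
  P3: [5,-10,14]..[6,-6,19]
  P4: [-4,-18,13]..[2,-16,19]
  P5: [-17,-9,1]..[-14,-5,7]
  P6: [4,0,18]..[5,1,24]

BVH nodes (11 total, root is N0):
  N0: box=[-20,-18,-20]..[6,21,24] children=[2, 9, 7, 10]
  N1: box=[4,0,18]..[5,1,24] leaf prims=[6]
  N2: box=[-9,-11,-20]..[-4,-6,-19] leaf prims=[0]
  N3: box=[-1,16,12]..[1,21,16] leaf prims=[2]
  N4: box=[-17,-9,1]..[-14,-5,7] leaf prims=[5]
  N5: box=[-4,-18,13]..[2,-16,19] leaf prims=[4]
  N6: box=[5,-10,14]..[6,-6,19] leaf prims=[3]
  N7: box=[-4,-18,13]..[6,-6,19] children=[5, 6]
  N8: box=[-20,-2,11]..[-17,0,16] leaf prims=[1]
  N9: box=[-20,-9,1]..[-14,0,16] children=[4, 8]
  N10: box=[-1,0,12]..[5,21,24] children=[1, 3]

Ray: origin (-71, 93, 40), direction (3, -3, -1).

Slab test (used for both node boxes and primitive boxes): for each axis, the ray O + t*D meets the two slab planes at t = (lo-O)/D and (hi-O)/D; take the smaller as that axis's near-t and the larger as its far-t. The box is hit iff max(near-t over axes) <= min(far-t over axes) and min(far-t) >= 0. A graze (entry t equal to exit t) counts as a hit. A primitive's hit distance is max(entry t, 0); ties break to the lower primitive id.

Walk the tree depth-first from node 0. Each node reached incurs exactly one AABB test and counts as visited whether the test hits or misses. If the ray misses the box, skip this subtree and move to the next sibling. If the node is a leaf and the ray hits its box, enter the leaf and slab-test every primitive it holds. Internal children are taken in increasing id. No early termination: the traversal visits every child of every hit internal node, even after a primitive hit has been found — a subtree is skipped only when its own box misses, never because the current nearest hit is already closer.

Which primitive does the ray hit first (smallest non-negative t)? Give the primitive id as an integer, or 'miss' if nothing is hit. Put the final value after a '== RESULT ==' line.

Traverse from the root:
N0 x:[17,77/3] y:[24,37] z:[16,60] -> hit [24,77/3], descend [2, 7, 9, 10]
  N2 x:[62/3,67/3] y:[33,104/3] z:[59,60] -> miss, prune
  N7 x:[67/3,77/3] y:[33,37] z:[21,27] -> miss, prune
  N9 x:[17,19] y:[31,34] z:[24,39] -> miss, prune
  N10 x:[70/3,76/3] y:[24,31] z:[16,28] -> hit [24,76/3], descend [1, 3]
    N1 x:[25,76/3] y:[92/3,31] z:[16,22] -> miss, prune
    N3 x:[70/3,24] y:[24,77/3] z:[24,28] -> hit [24,24] leaf, test {P2@t=24}

order=[0, 2, 7, 9, 10, 1, 3]  |boxes|=7  |leaves|=1  hit=P2

== RESULT ==
2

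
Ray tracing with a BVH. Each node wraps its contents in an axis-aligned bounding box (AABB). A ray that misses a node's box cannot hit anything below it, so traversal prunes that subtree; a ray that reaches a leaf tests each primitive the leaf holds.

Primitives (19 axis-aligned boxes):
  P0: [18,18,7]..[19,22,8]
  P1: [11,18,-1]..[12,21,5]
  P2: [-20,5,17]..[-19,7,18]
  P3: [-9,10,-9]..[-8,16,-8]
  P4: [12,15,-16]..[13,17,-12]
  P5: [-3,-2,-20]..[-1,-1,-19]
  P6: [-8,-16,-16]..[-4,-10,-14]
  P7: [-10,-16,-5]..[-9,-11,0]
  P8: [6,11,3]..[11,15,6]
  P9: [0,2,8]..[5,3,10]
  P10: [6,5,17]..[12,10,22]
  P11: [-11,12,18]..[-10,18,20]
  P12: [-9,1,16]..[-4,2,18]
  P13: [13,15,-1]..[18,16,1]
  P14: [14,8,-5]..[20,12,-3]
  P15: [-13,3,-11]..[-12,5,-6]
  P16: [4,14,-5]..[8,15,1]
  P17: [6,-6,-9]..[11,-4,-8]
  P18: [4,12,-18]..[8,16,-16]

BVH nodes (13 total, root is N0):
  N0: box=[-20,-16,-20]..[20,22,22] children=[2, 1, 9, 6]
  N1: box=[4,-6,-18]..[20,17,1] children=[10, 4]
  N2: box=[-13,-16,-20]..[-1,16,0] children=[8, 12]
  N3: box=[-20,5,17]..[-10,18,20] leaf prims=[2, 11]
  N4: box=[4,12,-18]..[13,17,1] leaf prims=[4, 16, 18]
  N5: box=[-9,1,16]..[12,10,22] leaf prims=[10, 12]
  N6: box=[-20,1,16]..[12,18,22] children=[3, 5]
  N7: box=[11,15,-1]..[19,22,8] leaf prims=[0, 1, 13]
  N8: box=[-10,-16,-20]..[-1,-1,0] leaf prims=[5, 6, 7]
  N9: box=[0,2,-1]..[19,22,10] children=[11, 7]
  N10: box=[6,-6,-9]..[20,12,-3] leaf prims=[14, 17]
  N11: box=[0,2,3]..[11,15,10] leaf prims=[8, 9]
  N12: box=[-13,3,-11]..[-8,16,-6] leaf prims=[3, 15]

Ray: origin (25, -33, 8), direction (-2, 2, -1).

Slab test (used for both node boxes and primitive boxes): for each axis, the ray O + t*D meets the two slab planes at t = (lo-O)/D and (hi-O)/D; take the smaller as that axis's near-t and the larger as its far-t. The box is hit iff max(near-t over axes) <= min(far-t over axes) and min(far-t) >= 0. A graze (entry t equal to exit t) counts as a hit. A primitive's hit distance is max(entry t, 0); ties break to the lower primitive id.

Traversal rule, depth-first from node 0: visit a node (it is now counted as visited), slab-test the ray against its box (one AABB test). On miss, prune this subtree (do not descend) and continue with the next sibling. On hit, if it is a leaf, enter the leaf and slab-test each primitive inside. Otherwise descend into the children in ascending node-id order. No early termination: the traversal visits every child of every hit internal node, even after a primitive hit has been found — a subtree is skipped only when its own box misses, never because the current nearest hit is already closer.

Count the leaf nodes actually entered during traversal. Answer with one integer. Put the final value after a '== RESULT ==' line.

Walk:
N0 x:[5/2,45/2] y:[17/2,55/2] z:[-14,28] -> hit [17/2,45/2], descend [1, 2, 6, 9]
  N1 x:[5/2,21/2] y:[27/2,25] z:[7,26] -> miss, prune
  N2 x:[13,19] y:[17/2,49/2] z:[8,28] -> hit [13,19], descend [8, 12]
    N8 x:[13,35/2] y:[17/2,16] z:[8,28] -> hit [13,16] leaf, test {P5(miss), P6(miss), P7(miss)}
    N12 x:[33/2,19] y:[18,49/2] z:[14,19] -> hit [18,19] leaf, test {P3(miss), P15@t=37/2}
  N6 x:[13/2,45/2] y:[17,51/2] z:[-14,-8] -> miss, prune
  N9 x:[3,25/2] y:[35/2,55/2] z:[-2,9] -> miss, prune

order=[0, 1, 2, 8, 12, 6, 9]  |boxes|=7  |leaves|=2  hit=P15

== RESULT ==
2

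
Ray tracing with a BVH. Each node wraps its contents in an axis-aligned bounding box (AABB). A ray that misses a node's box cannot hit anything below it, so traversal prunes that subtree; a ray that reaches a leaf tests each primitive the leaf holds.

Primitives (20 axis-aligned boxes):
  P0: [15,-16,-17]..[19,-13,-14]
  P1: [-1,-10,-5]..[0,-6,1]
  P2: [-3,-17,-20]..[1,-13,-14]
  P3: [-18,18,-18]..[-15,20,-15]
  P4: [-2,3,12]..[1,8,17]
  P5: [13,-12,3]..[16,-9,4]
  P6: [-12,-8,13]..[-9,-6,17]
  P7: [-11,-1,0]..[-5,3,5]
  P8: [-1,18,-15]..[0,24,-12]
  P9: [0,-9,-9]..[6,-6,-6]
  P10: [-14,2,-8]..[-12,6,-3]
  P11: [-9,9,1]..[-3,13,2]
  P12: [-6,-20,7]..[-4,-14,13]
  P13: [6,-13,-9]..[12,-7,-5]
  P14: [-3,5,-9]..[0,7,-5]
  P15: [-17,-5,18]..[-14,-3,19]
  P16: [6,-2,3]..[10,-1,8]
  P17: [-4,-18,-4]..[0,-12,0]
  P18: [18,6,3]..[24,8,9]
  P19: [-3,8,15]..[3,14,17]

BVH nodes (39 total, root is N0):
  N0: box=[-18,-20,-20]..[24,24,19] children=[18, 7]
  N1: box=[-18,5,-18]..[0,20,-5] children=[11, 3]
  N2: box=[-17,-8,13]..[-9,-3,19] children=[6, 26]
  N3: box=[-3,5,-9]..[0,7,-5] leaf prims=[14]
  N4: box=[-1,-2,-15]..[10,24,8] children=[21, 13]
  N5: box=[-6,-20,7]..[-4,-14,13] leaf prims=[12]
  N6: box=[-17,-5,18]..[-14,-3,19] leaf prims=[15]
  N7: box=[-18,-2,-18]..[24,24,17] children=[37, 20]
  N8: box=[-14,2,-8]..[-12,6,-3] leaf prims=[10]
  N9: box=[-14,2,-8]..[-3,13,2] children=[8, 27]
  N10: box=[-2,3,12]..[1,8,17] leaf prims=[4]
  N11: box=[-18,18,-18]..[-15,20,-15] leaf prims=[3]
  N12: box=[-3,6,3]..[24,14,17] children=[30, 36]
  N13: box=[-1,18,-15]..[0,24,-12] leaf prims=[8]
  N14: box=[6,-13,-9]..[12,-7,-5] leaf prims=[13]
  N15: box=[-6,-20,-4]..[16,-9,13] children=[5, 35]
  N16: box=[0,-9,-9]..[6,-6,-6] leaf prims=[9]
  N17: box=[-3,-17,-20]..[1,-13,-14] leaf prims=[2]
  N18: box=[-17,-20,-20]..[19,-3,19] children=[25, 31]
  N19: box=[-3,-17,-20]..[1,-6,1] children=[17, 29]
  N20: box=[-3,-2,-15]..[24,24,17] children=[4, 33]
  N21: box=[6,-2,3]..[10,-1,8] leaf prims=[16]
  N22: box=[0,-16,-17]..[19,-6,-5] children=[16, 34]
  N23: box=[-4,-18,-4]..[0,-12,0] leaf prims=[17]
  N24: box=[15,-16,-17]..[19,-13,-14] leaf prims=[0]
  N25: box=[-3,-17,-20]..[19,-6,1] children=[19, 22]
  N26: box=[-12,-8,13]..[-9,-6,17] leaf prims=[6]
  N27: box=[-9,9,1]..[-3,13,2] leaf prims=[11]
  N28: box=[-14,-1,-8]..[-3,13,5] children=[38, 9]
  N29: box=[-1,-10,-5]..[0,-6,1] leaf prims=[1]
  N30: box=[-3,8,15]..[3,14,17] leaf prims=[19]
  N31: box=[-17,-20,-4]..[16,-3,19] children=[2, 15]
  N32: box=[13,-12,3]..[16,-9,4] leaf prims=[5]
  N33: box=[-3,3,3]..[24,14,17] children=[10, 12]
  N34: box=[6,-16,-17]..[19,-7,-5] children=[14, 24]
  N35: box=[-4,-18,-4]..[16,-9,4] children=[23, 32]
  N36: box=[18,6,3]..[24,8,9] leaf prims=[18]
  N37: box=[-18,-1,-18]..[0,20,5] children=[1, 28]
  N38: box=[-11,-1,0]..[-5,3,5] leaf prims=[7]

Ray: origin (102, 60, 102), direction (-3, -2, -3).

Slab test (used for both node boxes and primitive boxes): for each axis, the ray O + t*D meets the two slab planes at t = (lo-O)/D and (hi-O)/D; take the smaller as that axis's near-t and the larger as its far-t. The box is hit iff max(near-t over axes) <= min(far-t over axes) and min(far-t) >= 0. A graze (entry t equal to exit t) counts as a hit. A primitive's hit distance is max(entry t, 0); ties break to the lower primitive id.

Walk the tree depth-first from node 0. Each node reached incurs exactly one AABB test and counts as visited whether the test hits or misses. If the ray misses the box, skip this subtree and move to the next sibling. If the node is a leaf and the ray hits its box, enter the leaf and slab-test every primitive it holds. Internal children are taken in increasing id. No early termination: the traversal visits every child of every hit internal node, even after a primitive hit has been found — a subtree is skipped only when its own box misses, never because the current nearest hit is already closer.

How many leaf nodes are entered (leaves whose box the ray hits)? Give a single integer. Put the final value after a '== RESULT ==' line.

Trace the traversal:
N0 x:[26,40] y:[18,40] z:[83/3,122/3] -> hit [83/3,40], descend [7, 18]
  N7 x:[26,40] y:[18,31] z:[85/3,40] -> hit [85/3,31], descend [20, 37]
    N20 x:[26,35] y:[18,31] z:[85/3,39] -> hit [85/3,31], descend [4, 33]
      N4 x:[92/3,103/3] y:[18,31] z:[94/3,39] -> miss, prune
      N33 x:[26,35] y:[23,57/2] z:[85/3,33] -> hit [85/3,57/2], descend [10, 12]
        N10 x:[101/3,104/3] y:[26,57/2] z:[85/3,30] -> miss, prune
        N12 x:[26,35] y:[23,27] z:[85/3,33] -> miss, prune
    N37 x:[34,40] y:[20,61/2] z:[97/3,40] -> miss, prune
  N18 x:[83/3,119/3] y:[63/2,40] z:[83/3,122/3] -> hit [63/2,119/3], descend [25, 31]
    N25 x:[83/3,35] y:[33,77/2] z:[101/3,122/3] -> hit [101/3,35], descend [19, 22]
      N19 x:[101/3,35] y:[33,77/2] z:[101/3,122/3] -> hit [101/3,35], descend [17, 29]
        N17 x:[101/3,35] y:[73/2,77/2] z:[116/3,122/3] -> miss, prune
        N29 x:[34,103/3] y:[33,35] z:[101/3,107/3] -> hit [34,103/3] leaf, test {P1@t=34}
      N22 x:[83/3,34] y:[33,38] z:[107/3,119/3] -> miss, prune
    N31 x:[86/3,119/3] y:[63/2,40] z:[83/3,106/3] -> hit [63/2,106/3], descend [2, 15]
      N2 x:[37,119/3] y:[63/2,34] z:[83/3,89/3] -> miss, prune
      N15 x:[86/3,36] y:[69/2,40] z:[89/3,106/3] -> hit [69/2,106/3], descend [5, 35]
        N5 x:[106/3,36] y:[37,40] z:[89/3,95/3] -> miss, prune
        N35 x:[86/3,106/3] y:[69/2,39] z:[98/3,106/3] -> hit [69/2,106/3], descend [23, 32]
          N23 x:[34,106/3] y:[36,39] z:[34,106/3] -> miss, prune
          N32 x:[86/3,89/3] y:[69/2,36] z:[98/3,33] -> miss, prune

21 AABB tests over nodes [0, 7, 20, 4, 33, 10, 12, 37, 18, 25, 19, 17, 29, 22, 31, 2, 15, 5, 35, 23, 32]; 1 leaf entered; closest P1.

== RESULT ==
1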